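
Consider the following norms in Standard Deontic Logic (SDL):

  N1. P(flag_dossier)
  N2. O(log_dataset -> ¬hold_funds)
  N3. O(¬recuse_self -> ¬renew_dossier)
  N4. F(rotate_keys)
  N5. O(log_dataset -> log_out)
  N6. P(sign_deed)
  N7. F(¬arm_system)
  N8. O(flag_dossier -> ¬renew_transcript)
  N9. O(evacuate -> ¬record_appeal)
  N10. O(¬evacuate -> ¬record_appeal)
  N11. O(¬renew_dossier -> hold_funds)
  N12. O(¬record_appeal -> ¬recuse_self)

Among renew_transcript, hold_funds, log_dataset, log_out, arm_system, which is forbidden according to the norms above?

By case analysis on evacuate: premise 9 gives O(evacuate -> ¬record_appeal) and premise 10 gives O(¬evacuate -> ¬record_appeal), so O(¬record_appeal) either way.
With premise 12, O(¬record_appeal -> ¬recuse_self), the K-axiom yields O(¬recuse_self).
With premise 3, O(¬recuse_self -> ¬renew_dossier), the K-axiom yields O(¬renew_dossier).
Premise 11 is O(¬renew_dossier -> hold_funds); since O(¬renew_dossier), deontic closure gives O(hold_funds).
The contrapositive of premise 2 (O(log_dataset -> ¬hold_funds)) is O(hold_funds -> ¬log_dataset), and O(hold_funds) is already established, so O(¬log_dataset).
So O(¬log_dataset) holds, i.e. log_dataset is forbidden. None of the other listed options is forbidden under the premises.

log_dataset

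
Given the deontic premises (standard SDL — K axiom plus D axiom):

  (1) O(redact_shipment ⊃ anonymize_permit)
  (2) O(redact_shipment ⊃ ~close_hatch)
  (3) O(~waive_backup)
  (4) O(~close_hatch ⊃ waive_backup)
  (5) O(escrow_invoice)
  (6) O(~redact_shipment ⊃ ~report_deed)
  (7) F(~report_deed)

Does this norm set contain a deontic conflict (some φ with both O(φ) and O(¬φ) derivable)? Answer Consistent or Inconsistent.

Premise 3 states O(~waive_backup) outright.
Premise 4, O(~close_hatch ⊃ waive_backup), contraposes to O(~waive_backup ⊃ close_hatch); with O(~waive_backup) we get O(close_hatch).
Premise 2, O(redact_shipment ⊃ ~close_hatch), contraposes to O(close_hatch ⊃ ~redact_shipment); with O(close_hatch) we get O(~redact_shipment).
Premise 6 is O(~redact_shipment ⊃ ~report_deed); since O(~redact_shipment), deontic closure gives O(~report_deed).
However, F(~report_deed) at premise 7 amounts to O(report_deed).
We now have both O(~report_deed) and O(report_deed) — report_deed is simultaneously obligatory and forbidden, violating the D-axiom.

Inconsistent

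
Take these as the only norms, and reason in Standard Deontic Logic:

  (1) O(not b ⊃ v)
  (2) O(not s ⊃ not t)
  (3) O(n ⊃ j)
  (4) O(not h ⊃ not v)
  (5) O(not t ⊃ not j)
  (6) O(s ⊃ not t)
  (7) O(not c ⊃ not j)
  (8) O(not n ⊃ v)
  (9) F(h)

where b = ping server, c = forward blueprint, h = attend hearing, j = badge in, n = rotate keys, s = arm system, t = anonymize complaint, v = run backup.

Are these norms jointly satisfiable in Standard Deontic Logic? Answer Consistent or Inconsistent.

Inconsistent

By case analysis on not s: premise 2 gives O(not s ⊃ not t) and premise 6 gives O(s ⊃ not t), so O(not t) either way.
From O(not t) and premise 5, O(not t ⊃ not j), we obtain O(not j).
Premise 3 is O(n ⊃ j); contrapositively O(not j ⊃ not n). Since O(not j) holds, K gives O(not n).
With premise 8, O(not n ⊃ v), the K-axiom yields O(v).
Premise 4 is O(not h ⊃ not v); contrapositively O(v ⊃ h). Since O(v) holds, K gives O(h).
However, F(h) at premise 9 amounts to O(not h).
We now have both O(h) and O(not h) — h is simultaneously obligatory and forbidden, violating the D-axiom.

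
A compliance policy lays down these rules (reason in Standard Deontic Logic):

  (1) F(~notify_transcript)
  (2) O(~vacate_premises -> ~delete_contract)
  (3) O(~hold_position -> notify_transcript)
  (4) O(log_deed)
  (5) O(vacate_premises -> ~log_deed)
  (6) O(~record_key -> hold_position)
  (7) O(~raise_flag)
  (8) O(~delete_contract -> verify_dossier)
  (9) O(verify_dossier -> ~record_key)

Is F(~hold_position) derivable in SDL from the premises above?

Premise 4 states O(log_deed) outright.
Premise 5, O(vacate_premises -> ~log_deed), contraposes to O(log_deed -> ~vacate_premises); with O(log_deed) we get O(~vacate_premises).
Premise 2 is O(~vacate_premises -> ~delete_contract); since O(~vacate_premises), deontic closure gives O(~delete_contract).
From O(~delete_contract) and premise 8, O(~delete_contract -> verify_dossier), we obtain O(verify_dossier).
Premise 9 is O(verify_dossier -> ~record_key); since O(verify_dossier), deontic closure gives O(~record_key).
Premise 6 is O(~record_key -> hold_position); since O(~record_key), deontic closure gives O(hold_position).
Premises 1, 3, 7 do not contribute to this derivation.
So O(hold_position) holds, i.e. F(~hold_position). The claim follows.

Yes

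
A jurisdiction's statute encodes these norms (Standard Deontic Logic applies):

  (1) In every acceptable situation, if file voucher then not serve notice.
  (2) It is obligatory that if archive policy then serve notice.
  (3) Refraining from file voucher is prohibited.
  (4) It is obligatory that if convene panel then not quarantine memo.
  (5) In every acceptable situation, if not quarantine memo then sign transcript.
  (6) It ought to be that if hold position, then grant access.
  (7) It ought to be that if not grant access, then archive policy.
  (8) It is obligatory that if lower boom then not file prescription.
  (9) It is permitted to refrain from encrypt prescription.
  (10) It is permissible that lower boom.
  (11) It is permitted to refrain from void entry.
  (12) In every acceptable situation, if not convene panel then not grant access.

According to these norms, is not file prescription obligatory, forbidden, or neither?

Neither

Premise 8 is O(lower_boom → ¬file_prescription), but O(lower_boom) is not derivable from the premises (the permission P(lower_boom) asserts only ¬O(¬lower_boom), not O(lower_boom)), so it does not yield O(¬file_prescription).
No premise or chain of K-axiom applications forces O(¬file_prescription), and none forces O(file_prescription). So ¬file_prescription is neither obligatory nor forbidden under these norms.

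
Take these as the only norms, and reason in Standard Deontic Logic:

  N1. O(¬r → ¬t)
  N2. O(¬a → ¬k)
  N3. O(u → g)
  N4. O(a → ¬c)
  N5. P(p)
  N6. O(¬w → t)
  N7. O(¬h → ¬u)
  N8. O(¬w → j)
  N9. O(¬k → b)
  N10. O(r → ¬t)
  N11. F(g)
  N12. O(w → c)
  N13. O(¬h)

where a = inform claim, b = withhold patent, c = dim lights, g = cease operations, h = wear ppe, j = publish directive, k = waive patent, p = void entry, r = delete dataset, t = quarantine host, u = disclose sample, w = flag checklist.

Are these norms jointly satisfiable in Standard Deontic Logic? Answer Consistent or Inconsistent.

Premise 3 is O(u → g), but O(u) is not derivable from the premises, so it does not yield O(g).
So O(g) is not derivable, and the apparent clash with O(¬g) does not arise.
A world satisfying every obligation exists (e.g. a=false, b=true, c=true, g=false, h=false, j=false, k=false, p=false, r=false, t=false, u=false, w=true); no atom is both obligatory and forbidden, so the set is consistent.

Consistent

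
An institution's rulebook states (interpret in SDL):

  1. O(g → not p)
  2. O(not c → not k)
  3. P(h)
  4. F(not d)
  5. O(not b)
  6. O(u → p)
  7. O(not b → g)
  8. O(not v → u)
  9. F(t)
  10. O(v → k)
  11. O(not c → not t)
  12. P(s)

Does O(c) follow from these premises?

Yes

Premise 5 states O(not b) outright.
From O(not b) and premise 7, O(not b → g), we obtain O(g).
Premise 1 is O(g → not p); since O(g), deontic closure gives O(not p).
Premise 6 is O(u → p); contrapositively O(not p → not u). Since O(not p) holds, K gives O(not u).
Premise 8 is O(not v → u); contrapositively O(not u → v). Since O(not u) holds, K gives O(v).
Applying K to premise 10 (O(v → k)) and O(v) yields O(k).
Premise 2 is O(not c → not k); contrapositively O(k → c). Since O(k) holds, K gives O(c).
Premises 3, 4, 9, 11, 12 do not contribute to this derivation.
So O(c) follows.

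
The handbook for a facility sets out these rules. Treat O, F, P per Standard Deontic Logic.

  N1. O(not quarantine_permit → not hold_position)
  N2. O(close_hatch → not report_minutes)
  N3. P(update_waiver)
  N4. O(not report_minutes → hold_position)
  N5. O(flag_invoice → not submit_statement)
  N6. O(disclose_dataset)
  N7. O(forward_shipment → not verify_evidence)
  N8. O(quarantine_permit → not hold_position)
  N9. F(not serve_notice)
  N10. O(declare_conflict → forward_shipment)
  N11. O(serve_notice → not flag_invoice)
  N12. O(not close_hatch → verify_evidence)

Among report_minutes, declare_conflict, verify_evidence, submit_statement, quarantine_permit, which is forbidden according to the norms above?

By case analysis on not quarantine_permit: premise 1 gives O(not quarantine_permit → not hold_position) and premise 8 gives O(quarantine_permit → not hold_position), so O(not hold_position) either way.
Premise 4 is O(not report_minutes → hold_position); contrapositively O(not hold_position → report_minutes). Since O(not hold_position) holds, K gives O(report_minutes).
Premise 2 is O(close_hatch → not report_minutes); contrapositively O(report_minutes → not close_hatch). Since O(report_minutes) holds, K gives O(not close_hatch).
Applying K to premise 12 (O(not close_hatch → verify_evidence)) and O(not close_hatch) yields O(verify_evidence).
Premise 7 is O(forward_shipment → not verify_evidence); contrapositively O(verify_evidence → not forward_shipment). Since O(verify_evidence) holds, K gives O(not forward_shipment).
Premise 10, O(declare_conflict → forward_shipment), contraposes to O(not forward_shipment → not declare_conflict); with O(not forward_shipment) we get O(not declare_conflict).
So O(not declare_conflict) holds, i.e. declare_conflict is forbidden. None of the other listed options is forbidden under the premises.

declare_conflict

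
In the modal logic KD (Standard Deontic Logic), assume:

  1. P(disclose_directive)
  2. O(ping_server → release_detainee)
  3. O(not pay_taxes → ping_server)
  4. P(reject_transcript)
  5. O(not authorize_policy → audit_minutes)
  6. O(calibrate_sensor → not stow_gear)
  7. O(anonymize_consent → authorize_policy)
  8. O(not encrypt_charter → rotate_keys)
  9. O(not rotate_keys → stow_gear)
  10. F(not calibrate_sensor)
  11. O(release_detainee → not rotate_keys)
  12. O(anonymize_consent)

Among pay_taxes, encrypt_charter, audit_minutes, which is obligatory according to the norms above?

Premise 10, F(not calibrate_sensor), is equivalent to O(calibrate_sensor).
Applying K to premise 6 (O(calibrate_sensor → not stow_gear)) and O(calibrate_sensor) yields O(not stow_gear).
The contrapositive of premise 9 (O(not rotate_keys → stow_gear)) is O(not stow_gear → rotate_keys), and O(not stow_gear) is already established, so O(rotate_keys).
The contrapositive of premise 11 (O(release_detainee → not rotate_keys)) is O(rotate_keys → not release_detainee), and O(rotate_keys) is already established, so O(not release_detainee).
Premise 2, O(ping_server → release_detainee), contraposes to O(not release_detainee → not ping_server); with O(not release_detainee) we get O(not ping_server).
Premise 3 is O(not pay_taxes → ping_server); contrapositively O(not ping_server → pay_taxes). Since O(not ping_server) holds, K gives O(pay_taxes).
So O(pay_taxes) holds — pay_taxes is obligatory. None of the other listed options is made obligatory by any chain of premises.

pay_taxes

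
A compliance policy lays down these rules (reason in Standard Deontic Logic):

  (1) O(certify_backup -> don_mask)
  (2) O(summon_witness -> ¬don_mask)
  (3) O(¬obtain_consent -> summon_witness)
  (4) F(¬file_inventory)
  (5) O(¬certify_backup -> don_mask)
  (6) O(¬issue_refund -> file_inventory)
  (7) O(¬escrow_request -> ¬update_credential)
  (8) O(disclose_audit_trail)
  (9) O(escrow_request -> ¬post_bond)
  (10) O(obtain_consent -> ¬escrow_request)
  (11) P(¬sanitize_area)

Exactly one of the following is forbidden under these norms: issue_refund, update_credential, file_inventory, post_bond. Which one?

By case analysis on certify_backup: premise 1 gives O(certify_backup -> don_mask) and premise 5 gives O(¬certify_backup -> don_mask), so O(don_mask) either way.
Premise 2, O(summon_witness -> ¬don_mask), contraposes to O(don_mask -> ¬summon_witness); with O(don_mask) we get O(¬summon_witness).
Premise 3 is O(¬obtain_consent -> summon_witness); contrapositively O(¬summon_witness -> obtain_consent). Since O(¬summon_witness) holds, K gives O(obtain_consent).
Premise 10 is O(obtain_consent -> ¬escrow_request); since O(obtain_consent), deontic closure gives O(¬escrow_request).
From O(¬escrow_request) and premise 7, O(¬escrow_request -> ¬update_credential), we obtain O(¬update_credential).
So O(¬update_credential) holds, i.e. update_credential is forbidden. None of the other listed options is forbidden under the premises.

update_credential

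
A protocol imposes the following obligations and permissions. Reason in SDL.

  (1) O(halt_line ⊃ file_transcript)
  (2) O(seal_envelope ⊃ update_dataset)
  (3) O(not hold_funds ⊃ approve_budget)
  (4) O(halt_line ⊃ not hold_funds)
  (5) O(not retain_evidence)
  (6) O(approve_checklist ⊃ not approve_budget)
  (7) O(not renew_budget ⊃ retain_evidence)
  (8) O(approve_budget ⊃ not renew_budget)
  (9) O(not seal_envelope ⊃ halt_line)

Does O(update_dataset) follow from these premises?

Yes

From premise 5 we have O(not retain_evidence).
The contrapositive of premise 7 (O(not renew_budget ⊃ retain_evidence)) is O(not retain_evidence ⊃ renew_budget), and O(not retain_evidence) is already established, so O(renew_budget).
Premise 8, O(approve_budget ⊃ not renew_budget), contraposes to O(renew_budget ⊃ not approve_budget); with O(renew_budget) we get O(not approve_budget).
Premise 3 is O(not hold_funds ⊃ approve_budget); contrapositively O(not approve_budget ⊃ hold_funds). Since O(not approve_budget) holds, K gives O(hold_funds).
The contrapositive of premise 4 (O(halt_line ⊃ not hold_funds)) is O(hold_funds ⊃ not halt_line), and O(hold_funds) is already established, so O(not halt_line).
The contrapositive of premise 9 (O(not seal_envelope ⊃ halt_line)) is O(not halt_line ⊃ seal_envelope), and O(not halt_line) is already established, so O(seal_envelope).
With premise 2, O(seal_envelope ⊃ update_dataset), the K-axiom yields O(update_dataset).
Premises 1, 6 do not contribute to this derivation.
So O(update_dataset) follows.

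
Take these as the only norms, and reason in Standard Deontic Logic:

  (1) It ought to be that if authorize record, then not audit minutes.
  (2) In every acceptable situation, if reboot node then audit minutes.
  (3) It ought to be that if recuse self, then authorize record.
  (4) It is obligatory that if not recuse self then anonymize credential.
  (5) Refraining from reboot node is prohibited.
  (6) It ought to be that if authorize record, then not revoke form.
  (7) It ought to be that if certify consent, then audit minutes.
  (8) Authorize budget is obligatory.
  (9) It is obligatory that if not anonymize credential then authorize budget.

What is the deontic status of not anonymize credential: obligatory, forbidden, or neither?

Forbidden

F(¬reboot_node) at premise 5 means O(reboot_node).
Premise 2 is O(reboot_node → audit_minutes); since O(reboot_node), deontic closure gives O(audit_minutes).
Premise 1 is O(authorize_record → ¬audit_minutes); contrapositively O(audit_minutes → ¬authorize_record). Since O(audit_minutes) holds, K gives O(¬authorize_record).
Premise 3, O(recuse_self → authorize_record), contraposes to O(¬authorize_record → ¬recuse_self); with O(¬authorize_record) we get O(¬recuse_self).
Applying K to premise 4 (O(¬recuse_self → anonymize_credential)) and O(¬recuse_self) yields O(anonymize_credential).
Premises 6, 7, 8, 9 do not contribute to this derivation.
Thus O(anonymize_credential), which is F(¬anonymize_credential): ¬anonymize_credential is forbidden.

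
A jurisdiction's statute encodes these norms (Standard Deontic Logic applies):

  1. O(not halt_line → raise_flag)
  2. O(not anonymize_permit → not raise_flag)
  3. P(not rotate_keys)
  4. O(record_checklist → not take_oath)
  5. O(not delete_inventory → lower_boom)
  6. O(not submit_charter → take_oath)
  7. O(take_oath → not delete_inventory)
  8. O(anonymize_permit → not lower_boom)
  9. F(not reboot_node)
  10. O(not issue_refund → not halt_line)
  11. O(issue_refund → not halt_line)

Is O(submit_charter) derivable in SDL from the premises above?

Yes

Premises 11 and 10 cover both cases: O(issue_refund → not halt_line) and O(not issue_refund → not halt_line). Since issue_refund ∨ not issue_refund is a tautology, O(not halt_line) follows.
Premise 1 is O(not halt_line → raise_flag); since O(not halt_line), deontic closure gives O(raise_flag).
Premise 2 is O(not anonymize_permit → not raise_flag); contrapositively O(raise_flag → anonymize_permit). Since O(raise_flag) holds, K gives O(anonymize_permit).
From O(anonymize_permit) and premise 8, O(anonymize_permit → not lower_boom), we obtain O(not lower_boom).
The contrapositive of premise 5 (O(not delete_inventory → lower_boom)) is O(not lower_boom → delete_inventory), and O(not lower_boom) is already established, so O(delete_inventory).
Premise 7 is O(take_oath → not delete_inventory); contrapositively O(delete_inventory → not take_oath). Since O(delete_inventory) holds, K gives O(not take_oath).
The contrapositive of premise 6 (O(not submit_charter → take_oath)) is O(not take_oath → submit_charter), and O(not take_oath) is already established, so O(submit_charter).
Premises 3, 4, 9 do not contribute to this derivation.
So O(submit_charter) follows.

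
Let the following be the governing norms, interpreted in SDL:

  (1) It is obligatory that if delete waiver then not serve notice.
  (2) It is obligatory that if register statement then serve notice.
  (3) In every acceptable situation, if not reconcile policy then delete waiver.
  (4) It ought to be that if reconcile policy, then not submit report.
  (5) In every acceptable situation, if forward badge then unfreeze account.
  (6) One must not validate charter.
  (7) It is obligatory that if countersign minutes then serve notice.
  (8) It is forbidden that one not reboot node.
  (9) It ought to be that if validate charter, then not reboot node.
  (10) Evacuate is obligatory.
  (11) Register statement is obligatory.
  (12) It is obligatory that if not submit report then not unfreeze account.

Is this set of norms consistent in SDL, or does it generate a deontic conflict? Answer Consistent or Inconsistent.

Consistent

Premise 9 is O(validate_charter → ¬reboot_node), but O(validate_charter) is not derivable from the premises, so it does not yield O(¬reboot_node).
So O(¬reboot_node) is not derivable, and the apparent clash with O(reboot_node) does not arise.
A world satisfying every obligation exists (e.g. countersign_minutes=false, delete_waiver=false, evacuate=true, forward_badge=false, reboot_node=true, reconcile_policy=true, register_statement=true, serve_notice=true, submit_report=false, unfreeze_account=false, validate_charter=false); no atom is both obligatory and forbidden, so the set is consistent.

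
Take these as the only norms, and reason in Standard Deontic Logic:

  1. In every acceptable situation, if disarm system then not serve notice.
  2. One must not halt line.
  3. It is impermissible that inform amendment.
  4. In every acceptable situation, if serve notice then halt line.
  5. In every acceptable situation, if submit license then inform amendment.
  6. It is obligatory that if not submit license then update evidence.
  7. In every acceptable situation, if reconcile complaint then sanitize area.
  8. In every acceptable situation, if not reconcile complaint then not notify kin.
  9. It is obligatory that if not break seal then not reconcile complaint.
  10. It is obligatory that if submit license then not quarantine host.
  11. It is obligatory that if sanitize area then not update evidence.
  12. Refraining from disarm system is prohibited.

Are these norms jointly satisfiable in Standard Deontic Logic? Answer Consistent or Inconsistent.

Consistent

Premise 4 is O(serve_notice → halt_line), but O(serve_notice) is not derivable from the premises, so it does not yield O(halt_line).
So O(halt_line) is not derivable, and the apparent clash with O(¬halt_line) does not arise.
A world satisfying every obligation exists (e.g. break_seal=false, disarm_system=true, halt_line=false, inform_amendment=false, notify_kin=false, quarantine_host=false, reconcile_complaint=false, sanitize_area=false, serve_notice=false, submit_license=false, update_evidence=true); no atom is both obligatory and forbidden, so the set is consistent.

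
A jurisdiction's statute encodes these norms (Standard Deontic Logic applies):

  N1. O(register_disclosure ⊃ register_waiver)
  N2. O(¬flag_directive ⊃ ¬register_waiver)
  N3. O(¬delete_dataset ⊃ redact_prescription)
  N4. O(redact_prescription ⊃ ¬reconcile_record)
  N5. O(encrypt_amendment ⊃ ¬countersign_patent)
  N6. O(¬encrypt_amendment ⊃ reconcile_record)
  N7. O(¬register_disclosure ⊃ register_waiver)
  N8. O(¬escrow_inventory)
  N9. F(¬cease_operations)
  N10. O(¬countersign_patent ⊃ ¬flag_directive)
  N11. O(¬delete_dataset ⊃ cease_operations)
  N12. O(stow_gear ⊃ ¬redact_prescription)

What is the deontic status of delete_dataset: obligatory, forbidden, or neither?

Premises 1 and 7 cover both cases: O(register_disclosure ⊃ register_waiver) and O(¬register_disclosure ⊃ register_waiver). Since register_disclosure ∨ ¬register_disclosure is a tautology, O(register_waiver) follows.
Premise 2, O(¬flag_directive ⊃ ¬register_waiver), contraposes to O(register_waiver ⊃ flag_directive); with O(register_waiver) we get O(flag_directive).
The contrapositive of premise 10 (O(¬countersign_patent ⊃ ¬flag_directive)) is O(flag_directive ⊃ countersign_patent), and O(flag_directive) is already established, so O(countersign_patent).
The contrapositive of premise 5 (O(encrypt_amendment ⊃ ¬countersign_patent)) is O(countersign_patent ⊃ ¬encrypt_amendment), and O(countersign_patent) is already established, so O(¬encrypt_amendment).
Premise 6 is O(¬encrypt_amendment ⊃ reconcile_record); since O(¬encrypt_amendment), deontic closure gives O(reconcile_record).
Premise 4, O(redact_prescription ⊃ ¬reconcile_record), contraposes to O(reconcile_record ⊃ ¬redact_prescription); with O(reconcile_record) we get O(¬redact_prescription).
Premise 3, O(¬delete_dataset ⊃ redact_prescription), contraposes to O(¬redact_prescription ⊃ delete_dataset); with O(¬redact_prescription) we get O(delete_dataset).
Premises 8, 9, 11, 12 do not contribute to this derivation.
Hence delete_dataset is obligatory.

Obligatory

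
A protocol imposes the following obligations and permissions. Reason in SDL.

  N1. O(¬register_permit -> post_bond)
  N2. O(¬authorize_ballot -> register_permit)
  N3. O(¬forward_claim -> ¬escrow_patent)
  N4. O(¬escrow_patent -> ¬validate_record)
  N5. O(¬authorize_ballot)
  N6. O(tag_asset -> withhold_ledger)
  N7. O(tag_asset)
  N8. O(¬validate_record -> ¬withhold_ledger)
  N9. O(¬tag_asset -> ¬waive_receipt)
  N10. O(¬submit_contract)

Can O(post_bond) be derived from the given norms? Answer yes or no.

No

Premise 1 is O(¬register_permit -> post_bond), but O(¬register_permit) is not derivable from the premises, so it does not yield O(post_bond).
No other premise forces O(post_bond). An ideal world satisfying every premise can still have post_bond false, so O(post_bond) is not derivable.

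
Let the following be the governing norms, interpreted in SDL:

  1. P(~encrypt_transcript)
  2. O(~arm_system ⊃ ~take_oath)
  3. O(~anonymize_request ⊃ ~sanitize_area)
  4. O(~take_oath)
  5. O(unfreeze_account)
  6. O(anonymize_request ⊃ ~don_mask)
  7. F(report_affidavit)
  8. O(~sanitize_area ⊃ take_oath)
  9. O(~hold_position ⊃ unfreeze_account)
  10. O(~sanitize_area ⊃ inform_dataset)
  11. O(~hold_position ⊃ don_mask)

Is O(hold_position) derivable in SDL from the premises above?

Premise 4 states O(~take_oath) outright.
Premise 8 is O(~sanitize_area ⊃ take_oath); contrapositively O(~take_oath ⊃ sanitize_area). Since O(~take_oath) holds, K gives O(sanitize_area).
Premise 3 is O(~anonymize_request ⊃ ~sanitize_area); contrapositively O(sanitize_area ⊃ anonymize_request). Since O(sanitize_area) holds, K gives O(anonymize_request).
From O(anonymize_request) and premise 6, O(anonymize_request ⊃ ~don_mask), we obtain O(~don_mask).
The contrapositive of premise 11 (O(~hold_position ⊃ don_mask)) is O(~don_mask ⊃ hold_position), and O(~don_mask) is already established, so O(hold_position).
Premises 1, 2, 5, 7, 9, 10 do not contribute to this derivation.
So O(hold_position) follows.

Yes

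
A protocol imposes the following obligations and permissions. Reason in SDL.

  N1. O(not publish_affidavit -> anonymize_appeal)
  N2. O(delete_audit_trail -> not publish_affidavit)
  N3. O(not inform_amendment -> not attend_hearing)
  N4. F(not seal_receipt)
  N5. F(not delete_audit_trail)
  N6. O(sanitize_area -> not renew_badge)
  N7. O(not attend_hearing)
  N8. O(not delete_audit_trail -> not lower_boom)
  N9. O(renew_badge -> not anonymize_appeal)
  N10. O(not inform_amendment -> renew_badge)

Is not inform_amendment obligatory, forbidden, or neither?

Forbidden

Premise 5 is F(not delete_audit_trail), i.e. O(delete_audit_trail).
From O(delete_audit_trail) and premise 2, O(delete_audit_trail -> not publish_affidavit), we obtain O(not publish_affidavit).
Premise 1 is O(not publish_affidavit -> anonymize_appeal); since O(not publish_affidavit), deontic closure gives O(anonymize_appeal).
Premise 9 is O(renew_badge -> not anonymize_appeal); contrapositively O(anonymize_appeal -> not renew_badge). Since O(anonymize_appeal) holds, K gives O(not renew_badge).
The contrapositive of premise 10 (O(not inform_amendment -> renew_badge)) is O(not renew_badge -> inform_amendment), and O(not renew_badge) is already established, so O(inform_amendment).
Premises 3, 4, 6, 7, 8 do not contribute to this derivation.
Thus O(inform_amendment), which is F(not inform_amendment): not inform_amendment is forbidden.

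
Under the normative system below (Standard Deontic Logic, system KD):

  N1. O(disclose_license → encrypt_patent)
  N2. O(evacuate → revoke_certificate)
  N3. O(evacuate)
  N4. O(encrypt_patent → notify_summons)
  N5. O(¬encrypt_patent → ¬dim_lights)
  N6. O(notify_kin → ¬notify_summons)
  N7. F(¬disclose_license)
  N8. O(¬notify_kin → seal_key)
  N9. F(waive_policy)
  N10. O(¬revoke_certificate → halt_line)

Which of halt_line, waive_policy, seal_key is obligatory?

seal_key

Premise 7, F(¬disclose_license), is equivalent to O(disclose_license).
From O(disclose_license) and premise 1, O(disclose_license → encrypt_patent), we obtain O(encrypt_patent).
From O(encrypt_patent) and premise 4, O(encrypt_patent → notify_summons), we obtain O(notify_summons).
The contrapositive of premise 6 (O(notify_kin → ¬notify_summons)) is O(notify_summons → ¬notify_kin), and O(notify_summons) is already established, so O(¬notify_kin).
Applying K to premise 8 (O(¬notify_kin → seal_key)) and O(¬notify_kin) yields O(seal_key).
So O(seal_key) holds — seal_key is obligatory. None of the other listed options is made obligatory by any chain of premises.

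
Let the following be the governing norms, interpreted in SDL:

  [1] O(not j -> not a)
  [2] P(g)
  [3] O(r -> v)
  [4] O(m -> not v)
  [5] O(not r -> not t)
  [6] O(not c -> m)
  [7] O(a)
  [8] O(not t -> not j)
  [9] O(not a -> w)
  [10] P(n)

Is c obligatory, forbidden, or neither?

Premise 7 states O(a) outright.
Premise 1, O(not j -> not a), contraposes to O(a -> j); with O(a) we get O(j).
Premise 8, O(not t -> not j), contraposes to O(j -> t); with O(j) we get O(t).
The contrapositive of premise 5 (O(not r -> not t)) is O(t -> r), and O(t) is already established, so O(r).
With premise 3, O(r -> v), the K-axiom yields O(v).
Premise 4 is O(m -> not v); contrapositively O(v -> not m). Since O(v) holds, K gives O(not m).
Premise 6 is O(not c -> m); contrapositively O(not m -> c). Since O(not m) holds, K gives O(c).
Premises 2, 9, 10 do not contribute to this derivation.
Hence c is obligatory.

Obligatory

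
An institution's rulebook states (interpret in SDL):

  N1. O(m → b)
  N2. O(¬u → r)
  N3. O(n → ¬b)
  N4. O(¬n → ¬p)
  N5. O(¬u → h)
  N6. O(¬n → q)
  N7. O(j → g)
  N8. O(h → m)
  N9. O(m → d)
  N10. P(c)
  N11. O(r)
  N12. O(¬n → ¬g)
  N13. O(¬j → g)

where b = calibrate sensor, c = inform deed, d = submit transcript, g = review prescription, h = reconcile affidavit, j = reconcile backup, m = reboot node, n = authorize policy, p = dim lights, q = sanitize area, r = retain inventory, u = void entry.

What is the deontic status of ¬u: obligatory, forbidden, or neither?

Forbidden

Premises 7 and 13 are O(j → g) and O(¬j → g); every ideal world satisfies j or ¬j, so in either case g holds — hence O(g).
Premise 12, O(¬n → ¬g), contraposes to O(g → n); with O(g) we get O(n).
With premise 3, O(n → ¬b), the K-axiom yields O(¬b).
Premise 1, O(m → b), contraposes to O(¬b → ¬m); with O(¬b) we get O(¬m).
Premise 8, O(h → m), contraposes to O(¬m → ¬h); with O(¬m) we get O(¬h).
Premise 5 is O(¬u → h); contrapositively O(¬h → u). Since O(¬h) holds, K gives O(u).
Premises 2, 4, 6, 9, 10, 11 do not contribute to this derivation.
Thus O(u), which is F(¬u): ¬u is forbidden.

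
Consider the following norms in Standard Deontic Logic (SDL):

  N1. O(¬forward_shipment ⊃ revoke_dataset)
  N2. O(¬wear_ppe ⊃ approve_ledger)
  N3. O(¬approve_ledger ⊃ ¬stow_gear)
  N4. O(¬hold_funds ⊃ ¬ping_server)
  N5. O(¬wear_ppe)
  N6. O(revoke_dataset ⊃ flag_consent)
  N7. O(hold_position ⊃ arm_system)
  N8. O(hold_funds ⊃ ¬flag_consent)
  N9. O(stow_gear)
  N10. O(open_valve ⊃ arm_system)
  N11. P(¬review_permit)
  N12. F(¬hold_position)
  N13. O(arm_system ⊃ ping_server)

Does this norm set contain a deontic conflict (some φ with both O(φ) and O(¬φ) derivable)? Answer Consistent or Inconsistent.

Consistent

Premise 3 is O(¬approve_ledger ⊃ ¬stow_gear), but O(¬approve_ledger) is not derivable from the premises, so it does not yield O(¬stow_gear).
So O(¬stow_gear) is not derivable, and the apparent clash with O(stow_gear) does not arise.
A world satisfying every obligation exists (e.g. approve_ledger=true, arm_system=true, flag_consent=false, forward_shipment=true, hold_funds=true, hold_position=true, open_valve=false, ping_server=true, review_permit=false, revoke_dataset=false, stow_gear=true, wear_ppe=false); no atom is both obligatory and forbidden, so the set is consistent.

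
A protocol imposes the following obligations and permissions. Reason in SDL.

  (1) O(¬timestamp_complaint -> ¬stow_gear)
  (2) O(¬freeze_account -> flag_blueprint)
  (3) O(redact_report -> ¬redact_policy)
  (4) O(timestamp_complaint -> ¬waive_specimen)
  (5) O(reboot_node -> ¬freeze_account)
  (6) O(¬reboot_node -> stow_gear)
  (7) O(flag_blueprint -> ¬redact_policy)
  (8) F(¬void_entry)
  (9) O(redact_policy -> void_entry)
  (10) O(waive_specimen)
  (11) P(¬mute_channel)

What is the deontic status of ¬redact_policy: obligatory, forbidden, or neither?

Premise 10 gives O(waive_specimen).
Premise 4 is O(timestamp_complaint -> ¬waive_specimen); contrapositively O(waive_specimen -> ¬timestamp_complaint). Since O(waive_specimen) holds, K gives O(¬timestamp_complaint).
Applying K to premise 1 (O(¬timestamp_complaint -> ¬stow_gear)) and O(¬timestamp_complaint) yields O(¬stow_gear).
Premise 6 is O(¬reboot_node -> stow_gear); contrapositively O(¬stow_gear -> reboot_node). Since O(¬stow_gear) holds, K gives O(reboot_node).
Applying K to premise 5 (O(reboot_node -> ¬freeze_account)) and O(reboot_node) yields O(¬freeze_account).
Applying K to premise 2 (O(¬freeze_account -> flag_blueprint)) and O(¬freeze_account) yields O(flag_blueprint).
From O(flag_blueprint) and premise 7, O(flag_blueprint -> ¬redact_policy), we obtain O(¬redact_policy).
Premises 3, 8, 9, 11 do not contribute to this derivation.
Hence ¬redact_policy is obligatory.

Obligatory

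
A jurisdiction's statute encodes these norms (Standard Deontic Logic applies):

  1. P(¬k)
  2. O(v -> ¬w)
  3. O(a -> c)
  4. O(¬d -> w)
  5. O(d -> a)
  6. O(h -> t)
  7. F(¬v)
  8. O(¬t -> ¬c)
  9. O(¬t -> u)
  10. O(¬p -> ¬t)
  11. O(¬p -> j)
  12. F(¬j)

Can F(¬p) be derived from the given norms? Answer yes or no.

F(¬v) at premise 7 means O(v).
Applying K to premise 2 (O(v -> ¬w)) and O(v) yields O(¬w).
Premise 4, O(¬d -> w), contraposes to O(¬w -> d); with O(¬w) we get O(d).
Premise 5 is O(d -> a); since O(d), deontic closure gives O(a).
With premise 3, O(a -> c), the K-axiom yields O(c).
Premise 8 is O(¬t -> ¬c); contrapositively O(c -> t). Since O(c) holds, K gives O(t).
Premise 10 is O(¬p -> ¬t); contrapositively O(t -> p). Since O(t) holds, K gives O(p).
Premises 1, 6, 9, 11, 12 do not contribute to this derivation.
So O(p) holds, i.e. F(¬p). The claim follows.

Yes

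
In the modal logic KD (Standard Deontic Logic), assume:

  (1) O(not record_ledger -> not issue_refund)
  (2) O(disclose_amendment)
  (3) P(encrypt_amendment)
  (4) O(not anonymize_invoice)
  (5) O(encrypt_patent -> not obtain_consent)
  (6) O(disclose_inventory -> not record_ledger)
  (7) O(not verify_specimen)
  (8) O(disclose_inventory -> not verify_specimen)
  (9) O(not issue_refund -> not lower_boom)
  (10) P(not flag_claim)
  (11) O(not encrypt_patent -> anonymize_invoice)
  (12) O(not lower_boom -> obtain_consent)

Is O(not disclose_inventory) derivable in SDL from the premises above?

Yes

From premise 4 we have O(not anonymize_invoice).
Premise 11, O(not encrypt_patent -> anonymize_invoice), contraposes to O(not anonymize_invoice -> encrypt_patent); with O(not anonymize_invoice) we get O(encrypt_patent).
With premise 5, O(encrypt_patent -> not obtain_consent), the K-axiom yields O(not obtain_consent).
Premise 12, O(not lower_boom -> obtain_consent), contraposes to O(not obtain_consent -> lower_boom); with O(not obtain_consent) we get O(lower_boom).
The contrapositive of premise 9 (O(not issue_refund -> not lower_boom)) is O(lower_boom -> issue_refund), and O(lower_boom) is already established, so O(issue_refund).
The contrapositive of premise 1 (O(not record_ledger -> not issue_refund)) is O(issue_refund -> record_ledger), and O(issue_refund) is already established, so O(record_ledger).
The contrapositive of premise 6 (O(disclose_inventory -> not record_ledger)) is O(record_ledger -> not disclose_inventory), and O(record_ledger) is already established, so O(not disclose_inventory).
Premises 2, 3, 7, 8, 10 do not contribute to this derivation.
So O(not disclose_inventory) follows.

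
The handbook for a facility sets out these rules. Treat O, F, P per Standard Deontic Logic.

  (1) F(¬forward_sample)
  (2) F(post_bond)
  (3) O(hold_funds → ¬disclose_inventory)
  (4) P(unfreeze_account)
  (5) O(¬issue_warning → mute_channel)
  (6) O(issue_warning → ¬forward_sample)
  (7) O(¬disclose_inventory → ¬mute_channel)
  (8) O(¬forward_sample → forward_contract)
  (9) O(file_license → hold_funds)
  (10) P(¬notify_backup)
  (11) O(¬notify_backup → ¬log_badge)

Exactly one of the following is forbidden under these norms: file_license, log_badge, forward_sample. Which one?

file_license

Premise 1, F(¬forward_sample), is equivalent to O(forward_sample).
The contrapositive of premise 6 (O(issue_warning → ¬forward_sample)) is O(forward_sample → ¬issue_warning), and O(forward_sample) is already established, so O(¬issue_warning).
With premise 5, O(¬issue_warning → mute_channel), the K-axiom yields O(mute_channel).
Premise 7, O(¬disclose_inventory → ¬mute_channel), contraposes to O(mute_channel → disclose_inventory); with O(mute_channel) we get O(disclose_inventory).
Premise 3 is O(hold_funds → ¬disclose_inventory); contrapositively O(disclose_inventory → ¬hold_funds). Since O(disclose_inventory) holds, K gives O(¬hold_funds).
Premise 9 is O(file_license → hold_funds); contrapositively O(¬hold_funds → ¬file_license). Since O(¬hold_funds) holds, K gives O(¬file_license).
So O(¬file_license) holds, i.e. file_license is forbidden. None of the other listed options is forbidden under the premises.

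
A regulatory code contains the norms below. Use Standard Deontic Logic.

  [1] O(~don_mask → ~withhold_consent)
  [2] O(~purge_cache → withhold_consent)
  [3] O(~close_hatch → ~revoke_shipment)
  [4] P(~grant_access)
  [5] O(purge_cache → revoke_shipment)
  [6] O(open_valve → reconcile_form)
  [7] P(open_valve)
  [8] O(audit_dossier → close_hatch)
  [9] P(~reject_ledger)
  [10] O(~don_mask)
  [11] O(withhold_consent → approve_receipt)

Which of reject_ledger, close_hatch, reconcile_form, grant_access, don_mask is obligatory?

close_hatch

From premise 10 we have O(~don_mask).
From O(~don_mask) and premise 1, O(~don_mask → ~withhold_consent), we obtain O(~withhold_consent).
Premise 2, O(~purge_cache → withhold_consent), contraposes to O(~withhold_consent → purge_cache); with O(~withhold_consent) we get O(purge_cache).
From O(purge_cache) and premise 5, O(purge_cache → revoke_shipment), we obtain O(revoke_shipment).
Premise 3, O(~close_hatch → ~revoke_shipment), contraposes to O(revoke_shipment → close_hatch); with O(revoke_shipment) we get O(close_hatch).
So O(close_hatch) holds — close_hatch is obligatory. None of the other listed options is made obligatory by any chain of premises.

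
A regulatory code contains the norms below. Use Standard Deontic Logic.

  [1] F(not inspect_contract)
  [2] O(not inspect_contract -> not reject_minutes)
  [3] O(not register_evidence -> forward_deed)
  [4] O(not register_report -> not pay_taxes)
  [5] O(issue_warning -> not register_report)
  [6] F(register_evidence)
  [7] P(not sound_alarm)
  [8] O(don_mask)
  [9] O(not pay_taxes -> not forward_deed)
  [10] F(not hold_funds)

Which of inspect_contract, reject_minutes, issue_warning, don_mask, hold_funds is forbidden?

Premise 6 is F(register_evidence), i.e. O(not register_evidence).
Applying K to premise 3 (O(not register_evidence -> forward_deed)) and O(not register_evidence) yields O(forward_deed).
The contrapositive of premise 9 (O(not pay_taxes -> not forward_deed)) is O(forward_deed -> pay_taxes), and O(forward_deed) is already established, so O(pay_taxes).
The contrapositive of premise 4 (O(not register_report -> not pay_taxes)) is O(pay_taxes -> register_report), and O(pay_taxes) is already established, so O(register_report).
The contrapositive of premise 5 (O(issue_warning -> not register_report)) is O(register_report -> not issue_warning), and O(register_report) is already established, so O(not issue_warning).
So O(not issue_warning) holds, i.e. issue_warning is forbidden. None of the other listed options is forbidden under the premises.

issue_warning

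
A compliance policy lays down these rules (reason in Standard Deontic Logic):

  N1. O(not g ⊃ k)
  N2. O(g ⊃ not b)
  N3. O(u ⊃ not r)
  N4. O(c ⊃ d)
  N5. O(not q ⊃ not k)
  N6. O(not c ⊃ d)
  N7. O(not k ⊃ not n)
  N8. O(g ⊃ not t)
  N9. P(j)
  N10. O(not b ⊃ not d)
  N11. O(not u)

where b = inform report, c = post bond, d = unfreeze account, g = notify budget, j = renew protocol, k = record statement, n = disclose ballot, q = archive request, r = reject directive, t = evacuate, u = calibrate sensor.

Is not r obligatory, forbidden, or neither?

Premise 3 is O(u ⊃ not r), but O(u) is not derivable from the premises, so it does not yield O(not r).
No premise or chain of K-axiom applications forces O(not r), and none forces O(r). So not r is neither obligatory nor forbidden under these norms.

Neither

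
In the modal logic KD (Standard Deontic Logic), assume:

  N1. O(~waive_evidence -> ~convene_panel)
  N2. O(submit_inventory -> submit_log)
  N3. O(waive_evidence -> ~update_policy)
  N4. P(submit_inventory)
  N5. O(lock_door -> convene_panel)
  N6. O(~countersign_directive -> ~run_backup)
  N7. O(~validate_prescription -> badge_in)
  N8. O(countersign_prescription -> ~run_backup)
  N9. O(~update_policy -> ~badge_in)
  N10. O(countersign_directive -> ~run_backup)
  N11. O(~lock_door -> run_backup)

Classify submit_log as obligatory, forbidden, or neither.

Premise 2 is O(submit_inventory -> submit_log), but O(submit_inventory) is not derivable from the premises (the permission P(submit_inventory) asserts only ~O(~submit_inventory), not O(submit_inventory)), so it does not yield O(submit_log).
No premise or chain of K-axiom applications forces O(submit_log), and none forces O(~submit_log). So submit_log is neither obligatory nor forbidden under these norms.

Neither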